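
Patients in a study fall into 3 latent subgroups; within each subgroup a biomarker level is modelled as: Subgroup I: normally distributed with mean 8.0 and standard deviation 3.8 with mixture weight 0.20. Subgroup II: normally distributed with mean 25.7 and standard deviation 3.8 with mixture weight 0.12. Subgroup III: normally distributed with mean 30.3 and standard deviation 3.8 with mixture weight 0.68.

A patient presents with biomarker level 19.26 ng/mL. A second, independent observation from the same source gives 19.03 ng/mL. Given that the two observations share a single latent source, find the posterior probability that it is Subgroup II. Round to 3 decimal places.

The responsibility of component k is P(Z=k) f_k(x) divided by Σ_j P(Z=j) f_j(x).
Since both observations come from the same component, the likelihood for component k is f_k(x₁)·f_k(x₂).
  p_I = [(1/(3.8·√(2π)))·exp(−(19.26−8.0)²/(2·3.8²)) = 0.104985·exp(-4.39015) = 0.00130169] × [0.00155454] = 2.02353e-06
  p_II = [(1/(3.8·√(2π)))·exp(−(19.26−25.7)²/(2·3.8²)) = 0.104985·exp(-1.43607) = 0.0249719] × [0.0224961] = 0.000561769
  p_III = [(1/(3.8·√(2π)))·exp(−(19.26−30.3)²/(2·3.8²)) = 0.104985·exp(-4.22028) = 0.00154271] × [0.00129157] = 1.99252e-06
Prior × likelihood for each component:
  P(Z=I)·p_I = 0.20 × 2.02353e-06 = 4.04706e-07
  P(Z=II)·p_II = 0.12 × 0.000561769 = 6.74123e-05
  P(Z=III)·p_III = 0.68 × 1.99252e-06 = 1.35491e-06
Normaliser: 4.04706e-07 + 6.74123e-05 + 1.35491e-06 = 6.91719e-05
So the posterior for Subgroup II is 6.74123e-05 / 6.91719e-05 ≈ 0.975.

0.975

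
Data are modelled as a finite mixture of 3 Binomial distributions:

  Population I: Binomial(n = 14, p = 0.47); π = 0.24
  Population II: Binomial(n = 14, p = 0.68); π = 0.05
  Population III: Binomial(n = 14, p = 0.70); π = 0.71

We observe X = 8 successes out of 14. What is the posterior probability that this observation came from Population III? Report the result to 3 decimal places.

0.664

Apply Bayes' rule: the posterior for each component is proportional to its prior times its likelihood at x.
Binomial probabilities:
  L_I = 0.158487
  L_II = 0.14741
  L_III = 0.126202
Unnormalised posteriors:
  P(Z=I)·L_I = 0.24 × 0.158487 = 0.0380369
  P(Z=II)·L_II = 0.05 × 0.14741 = 0.00737049
  P(Z=III)·L_III = 0.71 × 0.126202 = 0.0896036
Denominator: 0.0380369 + 0.00737049 + 0.0896036 = 0.135011
Responsibility of Population III: 0.0896036 / 0.135011 ≈ 0.664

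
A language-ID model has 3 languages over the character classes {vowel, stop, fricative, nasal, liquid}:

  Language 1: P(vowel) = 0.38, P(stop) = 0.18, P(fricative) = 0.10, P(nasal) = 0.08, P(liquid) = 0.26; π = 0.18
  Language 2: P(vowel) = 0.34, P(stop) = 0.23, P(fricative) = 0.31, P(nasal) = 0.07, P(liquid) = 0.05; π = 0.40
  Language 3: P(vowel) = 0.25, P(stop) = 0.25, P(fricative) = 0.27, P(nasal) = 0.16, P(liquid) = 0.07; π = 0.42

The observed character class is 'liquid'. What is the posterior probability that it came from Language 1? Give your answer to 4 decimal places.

0.4865

Apply Bayes' rule: the posterior for each component is proportional to its prior times its likelihood at x.
Component likelihoods at x = 'liquid':
  f_1 = P(liquid | comp) = 0.26
  f_2 = P(liquid | comp) = 0.05
  f_3 = P(liquid | comp) = 0.07
Prior × likelihood for each component:
  π_1·f_1 = 0.18 × 0.26 = 0.0468
  π_2·f_2 = 0.40 × 0.05 = 0.02
  π_3·f_3 = 0.42 × 0.07 = 0.0294
Marginal: 0.0468 + 0.02 + 0.0294 = 0.0962
P(Language 1 | the observation) = 0.0468 / 0.0962 ≈ 0.4865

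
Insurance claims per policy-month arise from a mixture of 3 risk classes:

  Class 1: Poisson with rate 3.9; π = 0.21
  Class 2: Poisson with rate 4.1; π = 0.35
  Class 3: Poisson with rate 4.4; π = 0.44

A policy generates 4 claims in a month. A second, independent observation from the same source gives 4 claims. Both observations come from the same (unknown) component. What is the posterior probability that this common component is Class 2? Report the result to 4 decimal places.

0.3554

P(component k | x) = π_k·f_k(x) / marginal(x), where marginal(x) = Σ_j π_j·f_j(x).
Since both observations come from the same component, the likelihood for component k is f_k(x₁)·f_k(x₂).
  L_1 = [e^(−3.9)·3.9^4/4! = 0.195119] × [0.195119] = 0.0380713
  L_2 = [e^(−4.1)·4.1^4/4! = 0.195127] × [0.195127] = 0.0380744
  L_3 = [e^(−4.4)·4.4^4/4! = 0.191736] × [0.191736] = 0.0367627
Unnormalised posteriors:
  π_1·L_1 = 0.21 × 0.0380713 = 0.00799497
  π_2·L_2 = 0.35 × 0.0380744 = 0.0133261
  π_3·L_3 = 0.44 × 0.0367627 = 0.0161756
Normaliser: 0.00799497 + 0.0133261 + 0.0161756 = 0.0374966
P(Class 2 | x) ≈ 0.3554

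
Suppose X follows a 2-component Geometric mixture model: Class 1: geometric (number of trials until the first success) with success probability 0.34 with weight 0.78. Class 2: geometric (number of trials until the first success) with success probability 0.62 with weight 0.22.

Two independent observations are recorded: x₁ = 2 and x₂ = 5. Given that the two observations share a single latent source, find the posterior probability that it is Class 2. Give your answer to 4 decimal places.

Apply Bayes' rule: the posterior for each component is proportional to its prior times its likelihood at x.
Since both observations come from the same component, the likelihood for component k is f_k(x₁)·f_k(x₂).
  L_1 = [0.2244] × [0.0645141] = 0.014477
  L_2 = [0.2356] × [0.0129278] = 0.0030458
Multiply by the mixture weights:
  π_1·L_1 = 0.78 × 0.014477 = 0.011292
  π_2·L_2 = 0.22 × 0.0030458 = 0.000670076
Denominator: 0.011292 + 0.000670076 = 0.0119621
Responsibility of Class 2: 0.000670076 / 0.0119621 ≈ 0.0560

0.0560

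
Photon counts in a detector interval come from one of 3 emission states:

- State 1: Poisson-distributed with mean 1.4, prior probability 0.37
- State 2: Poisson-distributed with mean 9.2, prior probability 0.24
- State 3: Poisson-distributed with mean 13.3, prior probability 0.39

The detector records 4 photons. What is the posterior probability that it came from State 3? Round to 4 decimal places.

0.0375

Apply Bayes' rule: the posterior for each component is proportional to its prior times its likelihood at x.
Evaluate each component's likelihood at the observed value:
  f_1 = e^(−1.4)·1.4^4/4! = 0.039472
  f_2 = e^(−9.2)·9.2^4/4! = 0.03016
  f_3 = e^(−13.3)·13.3^4/4! = 0.00218313
Weight by the priors:
  π_1·f_1 = 0.37 × 0.039472 = 0.0146046
  π_2·f_2 = 0.24 × 0.03016 = 0.00723839
  π_3·f_3 = 0.39 × 0.00218313 = 0.000851419
Evidence: 0.0146046 + 0.00723839 + 0.000851419 = 0.0226944
P(State 3 | x) ≈ 0.0375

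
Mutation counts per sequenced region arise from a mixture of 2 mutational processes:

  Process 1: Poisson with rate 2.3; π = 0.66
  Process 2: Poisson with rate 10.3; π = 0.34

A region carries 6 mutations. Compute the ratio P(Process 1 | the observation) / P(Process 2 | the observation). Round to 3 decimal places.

Only the two components matter; the odds are (w_i f_i(x)) / (w_j f_j(x)).
Poisson probabilities:
  L_1 = e^(−2.3)·2.3^6/6! = 0.0206138
  L_2 = e^(−10.3)·10.3^6/6! = 0.0557773
Posterior odds = (w_1·L_1) / (w_2·L_2) = (0.66·0.0206138) / (0.34·0.0557773) = 0.0136051 / 0.0189643 ≈ 0.717

0.717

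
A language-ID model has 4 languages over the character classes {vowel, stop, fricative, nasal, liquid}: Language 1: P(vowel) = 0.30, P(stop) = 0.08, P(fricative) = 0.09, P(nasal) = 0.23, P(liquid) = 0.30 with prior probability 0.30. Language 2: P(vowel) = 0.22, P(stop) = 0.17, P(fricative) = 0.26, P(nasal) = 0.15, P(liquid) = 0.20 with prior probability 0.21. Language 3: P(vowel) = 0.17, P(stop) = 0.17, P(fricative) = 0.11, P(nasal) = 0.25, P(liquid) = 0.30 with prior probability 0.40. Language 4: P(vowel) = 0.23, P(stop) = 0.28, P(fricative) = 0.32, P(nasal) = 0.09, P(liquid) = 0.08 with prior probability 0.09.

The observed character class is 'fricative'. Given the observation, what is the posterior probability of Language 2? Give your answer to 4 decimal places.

P(component k | x) = π_k·f_k(x) / marginal(x), where marginal(x) = Σ_j π_j·f_j(x).
Evaluate each component's likelihood at the observed value:
  f_1 = P(fricative | comp) = 0.09
  f_2 = P(fricative | comp) = 0.26
  f_3 = P(fricative | comp) = 0.11
  f_4 = P(fricative | comp) = 0.32
Weight by the priors:
  π_1·f_1 = 0.30 × 0.09 = 0.027
  π_2·f_2 = 0.21 × 0.26 = 0.0546
  π_3·f_3 = 0.40 × 0.11 = 0.044
  π_4·f_4 = 0.09 × 0.32 = 0.0288
Normaliser: 0.027 + 0.0546 + 0.044 + 0.0288 = 0.1544
So the posterior for Language 2 is 0.0546 / 0.1544 ≈ 0.3536.

0.3536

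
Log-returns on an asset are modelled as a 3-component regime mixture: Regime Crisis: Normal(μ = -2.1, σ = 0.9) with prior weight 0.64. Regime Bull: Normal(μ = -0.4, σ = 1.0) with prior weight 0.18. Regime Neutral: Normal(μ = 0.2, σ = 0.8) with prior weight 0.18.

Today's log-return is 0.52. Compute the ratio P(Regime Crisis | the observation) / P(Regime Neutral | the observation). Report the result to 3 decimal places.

0.049

Posterior odds = (π_i f_i(x)) / (π_j f_j(x)); the normalising sum cancels.
Evaluate each component's likelihood at the observed value:
  L_Crisis = 0.00640381
  L_Bull = 0.261286
  L_Neutral = 0.460338
Posterior odds = (π_Crisis·L_Crisis) / (π_Neutral·L_Neutral) = (0.64·0.00640381) / (0.18·0.460338) = 0.00409844 / 0.0828608 ≈ 0.049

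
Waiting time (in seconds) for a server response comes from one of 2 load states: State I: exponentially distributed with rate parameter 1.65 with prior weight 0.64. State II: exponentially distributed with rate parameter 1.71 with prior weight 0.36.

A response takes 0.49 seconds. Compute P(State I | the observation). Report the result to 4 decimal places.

The responsibility of component k is P(Z=k) f_k(x) divided by Σ_j P(Z=j) f_j(x).
Evaluate each component's likelihood at the observed value:
  f_I = 1.65·e^(−1.65·0.49) = 1.65·e^(−0.8085) = 0.735118
  f_II = 1.71·e^(−1.71·0.49) = 1.71·e^(−0.8379) = 0.739777
Weight by the priors:
  P(Z=I)·f_I = 0.64 × 0.735118 = 0.470475
  P(Z=II)·f_II = 0.36 × 0.739777 = 0.26632
Normaliser: 0.470475 + 0.26632 = 0.736795
P(State I | the observation) = 0.470475 / 0.736795 ≈ 0.6385

0.6385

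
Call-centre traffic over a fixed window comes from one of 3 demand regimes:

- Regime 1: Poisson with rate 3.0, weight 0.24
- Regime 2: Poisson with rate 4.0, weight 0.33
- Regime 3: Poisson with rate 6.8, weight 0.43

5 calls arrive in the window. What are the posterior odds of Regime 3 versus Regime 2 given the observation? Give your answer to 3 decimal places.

Only the two components matter; the odds are (π_i f_i(x)) / (π_j f_j(x)).
Component likelihoods at x = 5 calls:
  L_1 = e^(−3.0)·3.0^5/5! = 0.100819
  L_2 = e^(−4.0)·4.0^5/5! = 0.156293
  L_3 = e^(−6.8)·6.8^5/5! = 0.134946
0.0580269 / 0.0515768 ≈ 1.125

1.125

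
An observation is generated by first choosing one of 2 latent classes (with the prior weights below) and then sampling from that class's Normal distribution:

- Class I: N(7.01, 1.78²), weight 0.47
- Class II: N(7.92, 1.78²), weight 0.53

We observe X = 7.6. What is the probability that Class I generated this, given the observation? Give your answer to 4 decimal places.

0.4604

P(component k | x) = π_k·f_k(x) / marginal(x), where marginal(x) = Σ_j π_j·f_j(x).
Component likelihoods at x = 7.6:
  p_I = (1/(1.78·√(2π)))·exp(−(7.6−7.01)²/(2·1.78²)) = 0.224125·exp(-0.05493) = 0.212145
  p_II = (1/(1.78·√(2π)))·exp(−(7.6−7.92)²/(2·1.78²)) = 0.224125·exp(-0.01616) = 0.220532
Unnormalised posteriors:
  π_I·p_I = 0.47 × 0.212145 = 0.0997082
  π_II·p_II = 0.53 × 0.220532 = 0.116882
Evidence: 0.0997082 + 0.116882 = 0.21659
P(Class I | data) = 0.0997082 / 0.21659 ≈ 0.4604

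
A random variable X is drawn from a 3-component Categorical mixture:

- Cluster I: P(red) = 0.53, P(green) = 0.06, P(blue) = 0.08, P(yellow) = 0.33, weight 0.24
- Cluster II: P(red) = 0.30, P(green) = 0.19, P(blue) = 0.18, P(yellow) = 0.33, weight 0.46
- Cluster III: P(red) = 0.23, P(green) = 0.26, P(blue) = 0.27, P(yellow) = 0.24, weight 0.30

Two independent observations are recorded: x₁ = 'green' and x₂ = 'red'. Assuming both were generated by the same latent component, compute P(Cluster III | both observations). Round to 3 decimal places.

Apply Bayes' rule: the posterior for each component is proportional to its prior times its likelihood at x.
Since both observations come from the same component, the likelihood for component k is f_k(x₁)·f_k(x₂).
  f_I = [P(green | comp) = 0.06] × [0.53] = 0.0318
  f_II = [P(green | comp) = 0.19] × [0.3] = 0.057
  f_III = [P(green | comp) = 0.26] × [0.23] = 0.0598
Multiply by the mixture weights:
  π_I·f_I = 0.24 × 0.0318 = 0.007632
  π_II·f_II = 0.46 × 0.057 = 0.02622
  π_III·f_III = 0.30 × 0.0598 = 0.01794
Marginal: 0.007632 + 0.02622 + 0.01794 = 0.051792
So the posterior for Cluster III is 0.01794 / 0.051792 ≈ 0.346.

0.346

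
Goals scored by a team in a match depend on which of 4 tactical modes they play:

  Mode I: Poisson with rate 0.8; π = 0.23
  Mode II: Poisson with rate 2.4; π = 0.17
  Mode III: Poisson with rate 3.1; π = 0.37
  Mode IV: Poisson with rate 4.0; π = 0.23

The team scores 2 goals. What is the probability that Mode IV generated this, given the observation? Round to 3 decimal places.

P(component k | x) = w_k·f_k(x) / marginal(x), where marginal(x) = Σ_j w_j·f_j(x).
Evaluate each component's likelihood at the observed value:
  f_I = e^(−0.8)·0.8^2/2! = 0.143785
  f_II = e^(−2.4)·2.4^2/2! = 0.261268
  f_III = e^(−3.1)·3.1^2/2! = 0.216461
  f_IV = e^(−4.0)·4.0^2/2! = 0.146525
Unnormalised posteriors:
  w_I·f_I = 0.23 × 0.143785 = 0.0330706
  w_II·f_II = 0.17 × 0.261268 = 0.0444155
  w_III·f_III = 0.37 × 0.216461 = 0.0800907
  w_IV·f_IV = 0.23 × 0.146525 = 0.0337008
Marginal: 0.0330706 + 0.0444155 + 0.0800907 + 0.0337008 = 0.191278
P(Mode IV | the observation) ≈ 0.176

0.176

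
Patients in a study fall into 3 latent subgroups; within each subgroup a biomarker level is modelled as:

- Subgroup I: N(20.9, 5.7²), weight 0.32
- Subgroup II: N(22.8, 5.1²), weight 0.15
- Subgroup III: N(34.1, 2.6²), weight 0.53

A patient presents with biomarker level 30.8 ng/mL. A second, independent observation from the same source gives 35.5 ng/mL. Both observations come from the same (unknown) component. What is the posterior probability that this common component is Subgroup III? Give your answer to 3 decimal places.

0.995

The responsibility of component k is w_k f_k(x) divided by Σ_j w_j f_j(x).
Since both observations come from the same component, the likelihood for component k is f_k(x₁)·f_k(x₂).
  L_I = [0.0154876] × [0.00263256] = 4.07721e-05
  L_II = [0.0228575] × [0.00352203] = 8.05049e-05
  L_III = [0.0685684] × [0.132732] = 0.00910125
Multiply by the mixture weights:
  w_I·L_I = 0.32 × 4.07721e-05 = 1.30471e-05
  w_II·L_II = 0.15 × 8.05049e-05 = 1.20757e-05
  w_III·L_III = 0.53 × 0.00910125 = 0.00482366
Sum: 1.30471e-05 + 1.20757e-05 + 0.00482366 = 0.00484878
P(Subgroup III | data) ≈ 0.995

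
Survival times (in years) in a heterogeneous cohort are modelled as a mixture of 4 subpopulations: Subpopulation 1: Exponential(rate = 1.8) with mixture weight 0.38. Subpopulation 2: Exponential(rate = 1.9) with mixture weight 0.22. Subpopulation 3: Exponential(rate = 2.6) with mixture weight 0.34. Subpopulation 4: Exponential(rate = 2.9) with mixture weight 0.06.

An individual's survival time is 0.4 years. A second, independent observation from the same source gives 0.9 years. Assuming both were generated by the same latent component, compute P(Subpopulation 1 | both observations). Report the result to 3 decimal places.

0.430

Apply Bayes' rule: the posterior for each component is proportional to its prior times its likelihood at x.
Since both observations come from the same component, the likelihood for component k is f_k(x₁)·f_k(x₂).
  L_1 = [0.876154] × [0.356218] = 0.312102
  L_2 = [0.888566] × [0.343645] = 0.305351
  L_3 = [0.918982] × [0.250452] = 0.230161
  L_4 = [0.90911] × [0.21325] = 0.193868
Prior × likelihood for each component:
  P(Z=1)·L_1 = 0.38 × 0.312102 = 0.118599
  P(Z=2)·L_2 = 0.22 × 0.305351 = 0.0671773
  P(Z=3)·L_3 = 0.34 × 0.230161 = 0.0782547
  P(Z=4)·L_4 = 0.06 × 0.193868 = 0.0116321
Sum: 0.118599 + 0.0671773 + 0.0782547 + 0.0116321 = 0.275663
Responsibility of Subpopulation 1: 0.118599 / 0.275663 ≈ 0.430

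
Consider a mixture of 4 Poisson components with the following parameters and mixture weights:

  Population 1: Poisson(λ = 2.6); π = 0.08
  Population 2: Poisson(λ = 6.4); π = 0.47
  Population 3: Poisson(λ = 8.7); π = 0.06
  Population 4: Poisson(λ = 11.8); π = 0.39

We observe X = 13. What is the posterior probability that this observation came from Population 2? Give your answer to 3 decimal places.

By Bayes' theorem, P(k | x) = π_k f_k(x) / Σ_j π_j f_j(x).
Component likelihoods at x = 13:
  p_1 = 2.95943e-06
  p_2 = 0.00806445
  p_3 = 0.0437631
  p_4 = 0.103636
Prior × likelihood for each component:
  π_1·p_1 = 0.08 × 2.95943e-06 = 2.36754e-07
  π_2·p_2 = 0.47 × 0.00806445 = 0.00379029
  π_3·p_3 = 0.06 × 0.0437631 = 0.00262579
  π_4·p_4 = 0.39 × 0.103636 = 0.0404181
Sum: 2.36754e-07 + 0.00379029 + 0.00262579 + 0.0404181 = 0.0468344
P(Population 2 | 13) = 0.00379029 / 0.0468344 ≈ 0.081

0.081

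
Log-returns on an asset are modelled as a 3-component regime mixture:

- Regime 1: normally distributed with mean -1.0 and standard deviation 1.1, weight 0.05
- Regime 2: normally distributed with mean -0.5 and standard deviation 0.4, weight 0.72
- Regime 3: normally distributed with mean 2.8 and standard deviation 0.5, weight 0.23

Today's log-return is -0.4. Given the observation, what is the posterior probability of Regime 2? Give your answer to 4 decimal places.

P(component k | x) = π_k·f_k(x) / marginal(x), where marginal(x) = Σ_j π_j·f_j(x).
Evaluate each component's likelihood at the observed value:
  p_1 = (1/(1.1·√(2π)))·exp(−(-0.4−-1.0)²/(2·1.1²)) = 0.362675·exp(-0.14876) = 0.312544
  p_2 = (1/(0.4·√(2π)))·exp(−(-0.4−-0.5)²/(2·0.4²)) = 0.997356·exp(-0.03125) = 0.96667
  p_3 = (1/(0.5·√(2π)))·exp(−(-0.4−2.8)²/(2·0.5²)) = 0.797885·exp(-20.48000) = 1.01763e-09
Weight by the priors:
  π_1·p_1 = 0.05 × 0.312544 = 0.0156272
  π_2·p_2 = 0.72 × 0.96667 = 0.696003
  π_3·p_3 = 0.23 × 1.01763e-09 = 2.34054e-10
Denominator: 0.0156272 + 0.696003 + 2.34054e-10 = 0.71163
Responsibility of Regime 2: 0.696003 / 0.71163 ≈ 0.9780

0.9780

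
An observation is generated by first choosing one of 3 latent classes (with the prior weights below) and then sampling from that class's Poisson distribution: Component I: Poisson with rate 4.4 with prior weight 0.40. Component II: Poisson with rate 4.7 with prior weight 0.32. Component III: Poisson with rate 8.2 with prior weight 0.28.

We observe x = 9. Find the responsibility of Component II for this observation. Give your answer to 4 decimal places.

0.1698

Apply Bayes' rule: the posterior for each component is proportional to its prior times its likelihood at x.
Poisson probabilities:
  p_I = e^(−4.4)·4.4^9/9! = 0.020913
  p_II = e^(−4.7)·4.7^9/9! = 0.02805
  p_III = e^(−8.2)·8.2^9/9! = 0.126866
Multiply by the mixture weights:
  π_I·p_I = 0.40 × 0.020913 = 0.00836518
  π_II·p_II = 0.32 × 0.02805 = 0.00897602
  π_III·p_III = 0.28 × 0.126866 = 0.0355226
Sum: 0.00836518 + 0.00897602 + 0.0355226 = 0.0528638
P(Component II | data) ≈ 0.1698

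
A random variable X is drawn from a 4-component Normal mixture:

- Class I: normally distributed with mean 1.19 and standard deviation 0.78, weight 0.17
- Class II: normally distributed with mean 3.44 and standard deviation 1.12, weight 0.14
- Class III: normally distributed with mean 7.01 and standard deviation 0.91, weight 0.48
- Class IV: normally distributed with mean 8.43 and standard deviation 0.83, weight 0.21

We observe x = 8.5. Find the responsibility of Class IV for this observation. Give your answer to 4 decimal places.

P(component k | x) = w_k·f_k(x) / marginal(x), where marginal(x) = Σ_j w_j·f_j(x).
Component likelihoods at x = 8.5:
  L_I = (1/(0.78·√(2π)))·exp(−(8.5−1.19)²/(2·0.78²)) = 0.511464·exp(-43.91527) = 4.33168e-20
  L_II = (1/(1.12·√(2π)))·exp(−(8.5−3.44)²/(2·1.12²)) = 0.356198·exp(-10.20552) = 1.31672e-05
  L_III = (1/(0.91·√(2π)))·exp(−(8.5−7.01)²/(2·0.91²)) = 0.438398·exp(-1.34048) = 0.114738
  L_IV = (1/(0.83·√(2π)))·exp(−(8.5−8.43)²/(2·0.83²)) = 0.480653·exp(-0.00356) = 0.478947
Weight by the priors:
  w_I·L_I = 0.17 × 4.33168e-20 = 7.36385e-21
  w_II·L_II = 0.14 × 1.31672e-05 = 1.8434e-06
  w_III·L_III = 0.48 × 0.114738 = 0.0550741
  w_IV·L_IV = 0.21 × 0.478947 = 0.100579
Evidence: 7.36385e-21 + 1.8434e-06 + 0.0550741 + 0.100579 = 0.155655
Responsibility of Class IV: 0.100579 / 0.155655 ≈ 0.6462

0.6462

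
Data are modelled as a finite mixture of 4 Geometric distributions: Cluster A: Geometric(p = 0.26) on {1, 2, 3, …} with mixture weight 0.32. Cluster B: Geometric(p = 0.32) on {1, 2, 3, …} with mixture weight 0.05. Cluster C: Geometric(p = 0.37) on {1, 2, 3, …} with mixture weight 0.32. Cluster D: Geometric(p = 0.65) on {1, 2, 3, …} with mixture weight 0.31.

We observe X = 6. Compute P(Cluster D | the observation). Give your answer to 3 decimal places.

Posterior ∝ prior × likelihood, so P(k | x) ∝ π_k f_k(x); normalise over all components.
Component likelihoods at x = 6:
  L_A = 0.26·(1−0.26)^5 = 0.26·0.221901 = 0.0576942
  L_B = 0.32·(1−0.32)^5 = 0.32·0.145393 = 0.0465259
  L_C = 0.37·(1−0.37)^5 = 0.37·0.0992437 = 0.0367202
  L_D = 0.65·(1−0.65)^5 = 0.65·0.00525219 = 0.00341392
Unnormalised posteriors:
  π_A·L_A = 0.32 × 0.0576942 = 0.0184621
  π_B·L_B = 0.05 × 0.0465259 = 0.00232629
  π_C·L_C = 0.32 × 0.0367202 = 0.0117504
  π_D·L_D = 0.31 × 0.00341392 = 0.00105832
Evidence: 0.0184621 + 0.00232629 + 0.0117504 + 0.00105832 = 0.0335972
Responsibility of Cluster D: 0.00105832 / 0.0335972 ≈ 0.032

0.032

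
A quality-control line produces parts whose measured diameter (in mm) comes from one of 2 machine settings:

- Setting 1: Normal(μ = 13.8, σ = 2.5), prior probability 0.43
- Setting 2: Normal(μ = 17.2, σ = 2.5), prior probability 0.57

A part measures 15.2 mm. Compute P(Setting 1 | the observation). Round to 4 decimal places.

P(component k | x) = P(Z=k)·f_k(x) / marginal(x), where marginal(x) = Σ_j P(Z=j)·f_j(x).
Evaluate each component's likelihood at the observed value:
  f_1 = (1/(2.5·√(2π)))·exp(−(15.2−13.8)²/(2·2.5²)) = 0.159577·exp(-0.15680) = 0.136418
  f_2 = (1/(2.5·√(2π)))·exp(−(15.2−17.2)²/(2·2.5²)) = 0.159577·exp(-0.32000) = 0.115877
Unnormalised posteriors:
  P(Z=1)·f_1 = 0.43 × 0.136418 = 0.0586599
  P(Z=2)·f_2 = 0.57 × 0.115877 = 0.0660497
Sum: 0.0586599 + 0.0660497 = 0.12471
Responsibility of Setting 1: 0.0586599 / 0.12471 ≈ 0.4704

0.4704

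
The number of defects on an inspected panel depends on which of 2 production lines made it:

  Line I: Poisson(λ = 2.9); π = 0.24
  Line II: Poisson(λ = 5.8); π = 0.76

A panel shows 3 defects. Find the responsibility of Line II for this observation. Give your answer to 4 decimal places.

By Bayes' theorem, P(k | x) = P(Z=k) f_k(x) / Σ_j P(Z=j) f_j(x).
Component likelihoods at x = 3 defects:
  L_I = 0.22366
  L_II = 0.098452
Multiply by the mixture weights:
  P(Z=I)·L_I = 0.24 × 0.22366 = 0.0536785
  P(Z=II)·L_II = 0.76 × 0.098452 = 0.0748236
Evidence: 0.0536785 + 0.0748236 = 0.128502
P(Line II | x) ≈ 0.5823

0.5823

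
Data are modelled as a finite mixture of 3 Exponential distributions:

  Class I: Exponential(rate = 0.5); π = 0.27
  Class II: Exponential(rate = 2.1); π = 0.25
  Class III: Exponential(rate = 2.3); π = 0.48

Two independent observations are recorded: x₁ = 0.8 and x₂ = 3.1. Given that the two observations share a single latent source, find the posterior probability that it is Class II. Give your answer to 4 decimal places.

The responsibility of component k is π_k f_k(x) divided by Σ_j π_j f_j(x).
Since both observations come from the same component, the likelihood for component k is f_k(x₁)·f_k(x₂).
  p_I = [0.33516] × [0.106124] = 0.0355685
  p_II = [0.391385] × [0.00312581] = 0.0012234
  p_III = [0.36528] × [0.00184165] = 0.00067272
Prior × likelihood for each component:
  π_I·p_I = 0.27 × 0.0355685 = 0.0096035
  π_II·p_II = 0.25 × 0.0012234 = 0.000305849
  π_III·p_III = 0.48 × 0.00067272 = 0.000322905
Marginal: 0.0096035 + 0.000305849 + 0.000322905 = 0.0102323
So the posterior for Class II is 0.000305849 / 0.0102323 ≈ 0.0299.

0.0299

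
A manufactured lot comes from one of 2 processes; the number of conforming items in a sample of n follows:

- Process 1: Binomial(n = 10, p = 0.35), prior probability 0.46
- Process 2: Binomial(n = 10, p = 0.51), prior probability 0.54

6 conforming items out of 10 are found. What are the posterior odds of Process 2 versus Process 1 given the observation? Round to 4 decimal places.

3.6289

The posterior odds equal the prior odds times the likelihood ratio: (π_i/π_j)·(f_i(x)/f_j(x)).
Evaluate each component's likelihood at the observed value:
  p_1 = C(10,6)·0.35^6·0.65^4 = 210·0.00183827·0.178506 = 0.0689098
  p_2 = C(10,6)·0.51^6·0.49^4 = 210·0.0175963·0.057648 = 0.213022
0.115032 / 0.0316985 ≈ 3.6289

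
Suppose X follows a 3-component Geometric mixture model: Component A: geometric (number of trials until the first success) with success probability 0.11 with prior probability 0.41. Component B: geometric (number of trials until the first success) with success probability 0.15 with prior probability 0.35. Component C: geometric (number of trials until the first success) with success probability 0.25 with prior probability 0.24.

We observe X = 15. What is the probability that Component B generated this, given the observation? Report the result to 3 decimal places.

0.353

Posterior ∝ prior × likelihood, so P(k | x) ∝ π_k f_k(x); normalise over all components.
Geometric probabilities:
  f_A = 0.11·(1−0.11)^14 = 0.11·0.195641 = 0.0215205
  f_B = 0.15·(1−0.15)^14 = 0.15·0.10277 = 0.0154155
  f_C = 0.25·(1−0.25)^14 = 0.25·0.0178179 = 0.00445449
Multiply by the mixture weights:
  π_A·f_A = 0.41 × 0.0215205 = 0.00882341
  π_B·f_B = 0.35 × 0.0154155 = 0.00539541
  π_C·f_C = 0.24 × 0.00445449 = 0.00106908
Denominator: 0.00882341 + 0.00539541 + 0.00106908 = 0.0152879
P(Component B | 15) ≈ 0.353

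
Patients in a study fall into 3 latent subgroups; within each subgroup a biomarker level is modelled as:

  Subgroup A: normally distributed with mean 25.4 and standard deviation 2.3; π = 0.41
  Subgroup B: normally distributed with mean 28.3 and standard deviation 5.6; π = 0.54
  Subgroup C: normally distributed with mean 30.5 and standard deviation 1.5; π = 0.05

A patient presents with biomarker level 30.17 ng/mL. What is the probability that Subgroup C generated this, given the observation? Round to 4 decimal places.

0.2252

The responsibility of component k is w_k f_k(x) divided by Σ_j w_j f_j(x).
Normal densities:
  p_A = 0.0201933
  p_B = 0.0673765
  p_C = 0.259603
Multiply by the mixture weights:
  w_A·p_A = 0.41 × 0.0201933 = 0.00827925
  w_B·p_B = 0.54 × 0.0673765 = 0.0363833
  w_C·p_C = 0.05 × 0.259603 = 0.0129801
Denominator: 0.00827925 + 0.0363833 + 0.0129801 = 0.0576427
So the posterior for Subgroup C is 0.0129801 / 0.0576427 ≈ 0.2252.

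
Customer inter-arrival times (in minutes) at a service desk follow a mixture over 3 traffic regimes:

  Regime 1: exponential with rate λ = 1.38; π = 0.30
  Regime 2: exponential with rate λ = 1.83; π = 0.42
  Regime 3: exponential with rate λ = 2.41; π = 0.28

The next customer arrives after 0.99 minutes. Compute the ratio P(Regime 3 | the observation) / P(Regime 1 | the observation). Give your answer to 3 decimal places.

0.588

Posterior odds = (P(Z=i) f_i(x)) / (P(Z=j) f_j(x)); the normalising sum cancels.
Component likelihoods at x = 0.99 minutes:
  f_1 = 0.352003
  f_2 = 0.298978
  f_3 = 0.221735
Posterior odds = (P(Z=3)·f_3) / (P(Z=1)·f_1) = (0.28·0.221735) / (0.30·0.352003) = 0.0620857 / 0.105601 ≈ 0.588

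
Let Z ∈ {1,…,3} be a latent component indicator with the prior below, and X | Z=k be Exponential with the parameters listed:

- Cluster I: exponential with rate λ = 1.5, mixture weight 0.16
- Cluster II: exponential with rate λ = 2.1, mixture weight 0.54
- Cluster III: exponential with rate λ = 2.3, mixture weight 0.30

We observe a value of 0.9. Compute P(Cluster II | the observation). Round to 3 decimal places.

P(component k | x) = P(Z=k)·f_k(x) / marginal(x), where marginal(x) = Σ_j P(Z=j)·f_j(x).
Evaluate each component's likelihood at the observed value:
  L_I = 1.5·e^(−1.5·0.9) = 1.5·e^(−1.3500) = 0.38886
  L_II = 2.1·e^(−2.1·0.9) = 2.1·e^(−1.8900) = 0.317251
  L_III = 2.3·e^(−2.3·0.9) = 2.3·e^(−2.0700) = 0.290227
Prior × likelihood for each component:
  P(Z=I)·L_I = 0.16 × 0.38886 = 0.0622177
  P(Z=II)·L_II = 0.54 × 0.317251 = 0.171315
  P(Z=III)·L_III = 0.30 × 0.290227 = 0.0870682
Marginal: 0.0622177 + 0.171315 + 0.0870682 = 0.320601
So the posterior for Cluster II is 0.171315 / 0.320601 ≈ 0.534.

0.534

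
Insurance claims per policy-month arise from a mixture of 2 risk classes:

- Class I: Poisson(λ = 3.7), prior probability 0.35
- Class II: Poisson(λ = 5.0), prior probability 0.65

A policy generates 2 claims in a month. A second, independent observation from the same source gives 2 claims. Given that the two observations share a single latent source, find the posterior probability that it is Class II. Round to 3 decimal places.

By Bayes' theorem, P(k | x) = π_k f_k(x) / Σ_j π_j f_j(x).
Since both observations come from the same component, the likelihood for component k is f_k(x₁)·f_k(x₂).
  f_I = [e^(−3.7)·3.7^2/2! = 0.169233] × [0.169233] = 0.0286397
  f_II = [e^(−5.0)·5.0^2/2! = 0.0842243] × [0.0842243] = 0.00709374
Unnormalised posteriors:
  π_I·f_I = 0.35 × 0.0286397 = 0.0100239
  π_II·f_II = 0.65 × 0.00709374 = 0.00461093
Denominator: 0.0100239 + 0.00461093 = 0.0146348
P(Class II | x₁, x₂) ≈ 0.315

0.315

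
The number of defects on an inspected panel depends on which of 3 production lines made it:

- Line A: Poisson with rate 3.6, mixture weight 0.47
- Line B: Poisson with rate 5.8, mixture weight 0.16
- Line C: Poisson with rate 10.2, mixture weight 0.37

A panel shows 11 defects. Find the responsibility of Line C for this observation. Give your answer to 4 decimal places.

0.9254

Posterior ∝ prior × likelihood, so P(k | x) ∝ π_k f_k(x); normalise over all components.
Poisson probabilities:
  L_A = e^(−3.6)·3.6^11/11! = 0.000900973
  L_B = e^(−5.8)·5.8^11/11! = 0.0189515
  L_C = e^(−10.2)·10.2^11/11! = 0.115782
Prior × likelihood for each component:
  π_A·L_A = 0.47 × 0.000900973 = 0.000423457
  π_B·L_B = 0.16 × 0.0189515 = 0.00303224
  π_C·L_C = 0.37 × 0.115782 = 0.0428395
Denominator: 0.000423457 + 0.00303224 + 0.0428395 = 0.0462952
P(Line C | the observation) = 0.0428395 / 0.0462952 ≈ 0.9254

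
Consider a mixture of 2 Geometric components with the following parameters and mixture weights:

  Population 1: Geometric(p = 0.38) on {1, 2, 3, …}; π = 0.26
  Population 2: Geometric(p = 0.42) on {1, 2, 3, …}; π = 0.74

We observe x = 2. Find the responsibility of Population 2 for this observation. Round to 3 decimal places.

Posterior ∝ prior × likelihood, so P(k | x) ∝ w_k f_k(x); normalise over all components.
Evaluate each component's likelihood at the observed value:
  L_1 = 0.2356
  L_2 = 0.2436
Prior × likelihood for each component:
  w_1·L_1 = 0.26 × 0.2356 = 0.061256
  w_2·L_2 = 0.74 × 0.2436 = 0.180264
Denominator: 0.061256 + 0.180264 = 0.24152
Responsibility of Population 2: 0.180264 / 0.24152 ≈ 0.746

0.746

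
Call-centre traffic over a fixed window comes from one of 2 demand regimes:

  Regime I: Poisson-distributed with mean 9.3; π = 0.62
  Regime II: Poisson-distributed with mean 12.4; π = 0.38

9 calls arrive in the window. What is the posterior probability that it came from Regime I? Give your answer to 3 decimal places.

By Bayes' theorem, P(k | x) = w_k f_k(x) / Σ_j w_j f_j(x).
Evaluate each component's likelihood at the observed value:
  p_I = e^(−9.3)·9.3^9/9! = 0.131113
  p_II = e^(−12.4)·12.4^9/9! = 0.0786648
Weight by the priors:
  w_I·p_I = 0.62 × 0.131113 = 0.0812899
  w_II·p_II = 0.38 × 0.0786648 = 0.0298926
Sum: 0.0812899 + 0.0298926 = 0.111183
P(Regime I | 9 calls) ≈ 0.731

0.731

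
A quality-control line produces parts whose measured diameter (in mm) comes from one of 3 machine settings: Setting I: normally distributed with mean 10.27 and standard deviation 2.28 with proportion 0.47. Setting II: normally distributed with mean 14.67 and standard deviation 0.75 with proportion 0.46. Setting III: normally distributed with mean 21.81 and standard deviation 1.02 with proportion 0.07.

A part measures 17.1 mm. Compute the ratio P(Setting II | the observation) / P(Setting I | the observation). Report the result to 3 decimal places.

Only the two components matter; the odds are (P(Z=i) f_i(x)) / (P(Z=j) f_j(x)).
Component likelihoods at x = 17.1 mm:
  L_I = 0.00196952
  L_II = 0.00279463
  L_III = 9.16542e-06
Odds = (0.46/0.47) × (0.00279463/0.00196952) = 0.978723 × 1.41894 ≈ 1.389

1.389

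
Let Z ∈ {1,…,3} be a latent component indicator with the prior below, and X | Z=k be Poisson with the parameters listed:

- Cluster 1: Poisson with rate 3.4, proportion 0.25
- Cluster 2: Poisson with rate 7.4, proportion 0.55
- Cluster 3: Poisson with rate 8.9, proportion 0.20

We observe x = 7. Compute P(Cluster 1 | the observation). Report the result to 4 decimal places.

P(component k | x) = π_k·f_k(x) / marginal(x), where marginal(x) = Σ_j π_j·f_j(x).
Component likelihoods at x = 7:
  f_1 = e^(−3.4)·3.4^7/7! = 0.0347793
  f_2 = e^(−7.4)·7.4^7/7! = 0.147371
  f_3 = e^(−8.9)·8.9^7/7! = 0.119696
Unnormalised posteriors:
  π_1·f_1 = 0.25 × 0.0347793 = 0.00869482
  π_2·f_2 = 0.55 × 0.147371 = 0.0810541
  π_3·f_3 = 0.20 × 0.119696 = 0.0239391
Normaliser: 0.00869482 + 0.0810541 + 0.0239391 = 0.113688
So the posterior for Cluster 1 is 0.00869482 / 0.113688 ≈ 0.0765.

0.0765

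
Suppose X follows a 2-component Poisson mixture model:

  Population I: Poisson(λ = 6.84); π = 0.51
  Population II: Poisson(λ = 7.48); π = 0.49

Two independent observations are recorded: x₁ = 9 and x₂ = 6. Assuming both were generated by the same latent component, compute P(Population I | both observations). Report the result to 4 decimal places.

0.4946

Apply Bayes' rule: the posterior for each component is proportional to its prior times its likelihood at x.
Since both observations come from the same component, the likelihood for component k is f_k(x₁)·f_k(x₂).
  p_I = [e^(−6.84)·6.84^9/9! = 0.0966424] × [0.152205] = 0.0147095
  p_II = [e^(−7.48)·7.48^9/9! = 0.11398] × [0.137263] = 0.0156453
Prior × likelihood for each component:
  π_I·p_I = 0.51 × 0.0147095 = 0.00750184
  π_II·p_II = 0.49 × 0.0156453 = 0.00766618
Marginal: 0.00750184 + 0.00766618 = 0.015168
Responsibility of Population I: 0.00750184 / 0.015168 ≈ 0.4946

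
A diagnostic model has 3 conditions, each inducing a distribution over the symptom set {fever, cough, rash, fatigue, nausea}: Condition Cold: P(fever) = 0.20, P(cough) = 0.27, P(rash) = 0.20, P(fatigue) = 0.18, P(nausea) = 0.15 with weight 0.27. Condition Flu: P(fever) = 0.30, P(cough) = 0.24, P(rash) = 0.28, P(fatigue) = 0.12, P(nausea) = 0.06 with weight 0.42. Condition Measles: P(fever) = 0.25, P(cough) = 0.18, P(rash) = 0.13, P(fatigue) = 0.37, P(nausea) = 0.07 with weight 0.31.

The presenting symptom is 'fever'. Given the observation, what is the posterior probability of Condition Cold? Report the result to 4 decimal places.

Apply Bayes' rule: the posterior for each component is proportional to its prior times its likelihood at x.
Evaluate each component's likelihood at the observed value:
  f_Cold = 0.2
  f_Flu = 0.3
  f_Measles = 0.25
Weight by the priors:
  π_Cold·f_Cold = 0.27 × 0.2 = 0.054
  π_Flu·f_Flu = 0.42 × 0.3 = 0.126
  π_Measles·f_Measles = 0.31 × 0.25 = 0.0775
Evidence: 0.054 + 0.126 + 0.0775 = 0.2575
Responsibility of Condition Cold: 0.054 / 0.2575 ≈ 0.2097

0.2097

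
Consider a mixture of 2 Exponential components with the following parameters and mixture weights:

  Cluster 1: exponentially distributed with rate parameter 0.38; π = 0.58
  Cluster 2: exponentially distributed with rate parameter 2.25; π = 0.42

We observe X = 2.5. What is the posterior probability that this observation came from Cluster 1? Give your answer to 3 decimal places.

Posterior ∝ prior × likelihood, so P(k | x) ∝ w_k f_k(x); normalise over all components.
Component likelihoods at x = 2.5:
  p_1 = 0.146962
  p_2 = 0.00811477
Weight by the priors:
  w_1·p_1 = 0.58 × 0.146962 = 0.0852377
  w_2·p_2 = 0.42 × 0.00811477 = 0.0034082
Denominator: 0.0852377 + 0.0034082 = 0.0886459
So the posterior for Cluster 1 is 0.0852377 / 0.0886459 ≈ 0.962.

0.962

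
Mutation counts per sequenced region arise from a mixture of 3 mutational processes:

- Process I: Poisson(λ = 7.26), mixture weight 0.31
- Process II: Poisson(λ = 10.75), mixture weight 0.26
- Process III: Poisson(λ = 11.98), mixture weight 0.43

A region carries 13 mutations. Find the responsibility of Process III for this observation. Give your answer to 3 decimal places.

P(component k | x) = w_k·f_k(x) / marginal(x), where marginal(x) = Σ_j w_j·f_j(x).
Component likelihoods at x = 13 mutations:
  f_I = 0.0175759
  f_II = 0.0881788
  f_III = 0.105393
Prior × likelihood for each component:
  w_I·f_I = 0.31 × 0.0175759 = 0.00544853
  w_II·f_II = 0.26 × 0.0881788 = 0.0229265
  w_III·f_III = 0.43 × 0.105393 = 0.0453188
Denominator: 0.00544853 + 0.0229265 + 0.0453188 = 0.0736939
So the posterior for Process III is 0.0453188 / 0.0736939 ≈ 0.615.

0.615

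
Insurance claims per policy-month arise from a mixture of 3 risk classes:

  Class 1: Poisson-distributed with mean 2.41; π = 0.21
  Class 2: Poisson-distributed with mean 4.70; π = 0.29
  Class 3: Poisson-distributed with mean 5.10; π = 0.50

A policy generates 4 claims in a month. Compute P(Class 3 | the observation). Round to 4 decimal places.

0.5174

The responsibility of component k is w_k f_k(x) divided by Σ_j w_j f_j(x).
Component likelihoods at x = 4 claims:
  f_1 = 0.126243
  f_2 = 0.184925
  f_3 = 0.171857
Weight by the priors:
  w_1·f_1 = 0.21 × 0.126243 = 0.026511
  w_2·f_2 = 0.29 × 0.184925 = 0.0536283
  w_3·f_3 = 0.50 × 0.171857 = 0.0859286
Marginal: 0.026511 + 0.0536283 + 0.0859286 = 0.166068
Responsibility of Class 3: 0.0859286 / 0.166068 ≈ 0.5174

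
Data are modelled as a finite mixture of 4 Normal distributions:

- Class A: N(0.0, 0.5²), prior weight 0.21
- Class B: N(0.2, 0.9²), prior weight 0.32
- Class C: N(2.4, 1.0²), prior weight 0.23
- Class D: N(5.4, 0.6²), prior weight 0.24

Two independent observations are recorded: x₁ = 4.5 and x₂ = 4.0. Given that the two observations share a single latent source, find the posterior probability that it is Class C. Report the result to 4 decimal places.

0.3314

Posterior ∝ prior × likelihood, so P(k | x) ∝ P(Z=k) f_k(x); normalise over all components.
Since both observations come from the same component, the likelihood for component k is f_k(x₁)·f_k(x₂).
  L_A = [(1/(0.5·√(2π)))·exp(−(4.5−0.0)²/(2·0.5²)) = 0.797885·exp(-40.50000) = 2.05595e-18] × [1.01045e-14] = 2.07745e-32
  L_B = [(1/(0.9·√(2π)))·exp(−(4.5−0.2)²/(2·0.9²)) = 0.443269·exp(-11.41358) = 4.89568e-06] × [5.96415e-05] = 2.91986e-10
  L_C = [(1/(1.0·√(2π)))·exp(−(4.5−2.4)²/(2·1.0²)) = 0.398942·exp(-2.20500) = 0.0439836] × [0.110921] = 0.0048787
  L_D = [(1/(0.6·√(2π)))·exp(−(4.5−5.4)²/(2·0.6²)) = 0.664904·exp(-1.12500) = 0.215863] × [0.0437031] = 0.00943388
Weight by the priors:
  P(Z=A)·L_A = 0.21 × 2.07745e-32 = 4.36264e-33
  P(Z=B)·L_B = 0.32 × 2.91986e-10 = 9.34354e-11
  P(Z=C)·L_C = 0.23 × 0.0048787 = 0.0011221
  P(Z=D)·L_D = 0.24 × 0.00943388 = 0.00226413
Marginal: 4.36264e-33 + 9.34354e-11 + 0.0011221 + 0.00226413 = 0.00338623
So the posterior for Class C is 0.0011221 / 0.00338623 ≈ 0.3314.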